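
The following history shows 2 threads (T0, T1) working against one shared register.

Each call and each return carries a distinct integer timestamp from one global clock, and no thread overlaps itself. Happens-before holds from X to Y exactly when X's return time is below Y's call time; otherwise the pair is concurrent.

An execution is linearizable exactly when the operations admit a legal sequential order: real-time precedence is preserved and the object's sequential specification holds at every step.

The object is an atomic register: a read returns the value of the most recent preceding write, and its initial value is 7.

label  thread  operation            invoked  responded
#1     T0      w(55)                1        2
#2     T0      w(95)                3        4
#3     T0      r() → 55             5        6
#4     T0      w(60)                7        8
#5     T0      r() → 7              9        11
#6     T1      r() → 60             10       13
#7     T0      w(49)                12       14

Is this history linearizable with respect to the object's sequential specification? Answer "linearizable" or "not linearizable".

cut after 5 events: linearizable; cut after 6 events (#3 responds, time 6): not linearizable
the completed operations (3 total) allow one real-time order; the register replay rejects it
for example #1, #2, #3 fails at step 3: #3 r() → 55 is not legal there

not linearizable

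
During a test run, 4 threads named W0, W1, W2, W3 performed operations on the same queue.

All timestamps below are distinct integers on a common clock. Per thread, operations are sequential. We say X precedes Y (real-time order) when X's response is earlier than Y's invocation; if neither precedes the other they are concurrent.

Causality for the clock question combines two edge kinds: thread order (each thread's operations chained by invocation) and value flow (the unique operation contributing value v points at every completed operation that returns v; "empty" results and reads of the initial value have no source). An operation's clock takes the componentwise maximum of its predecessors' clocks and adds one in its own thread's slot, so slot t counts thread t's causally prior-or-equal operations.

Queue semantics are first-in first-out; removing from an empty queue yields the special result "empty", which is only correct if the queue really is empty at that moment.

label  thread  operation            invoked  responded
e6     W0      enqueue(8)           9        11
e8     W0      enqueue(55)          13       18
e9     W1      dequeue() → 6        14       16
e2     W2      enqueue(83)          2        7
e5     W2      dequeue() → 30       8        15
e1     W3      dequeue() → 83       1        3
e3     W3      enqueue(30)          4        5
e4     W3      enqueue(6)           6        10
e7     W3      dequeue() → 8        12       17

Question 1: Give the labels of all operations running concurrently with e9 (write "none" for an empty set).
e9 runs from 14 to 16; window-overlapping ops are concurrent
e1 [1,3]: before
e2 [2,7]: before
e3 [4,5]: before
e4 [6,10]: before
e5 [8,15]: concurrent
e6 [9,11]: before
e7 [12,17]: concurrent
e8 [13,18]: concurrent

e5, e7, e8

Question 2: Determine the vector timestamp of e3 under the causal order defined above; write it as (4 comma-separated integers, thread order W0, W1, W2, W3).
VC(e2, invoked at 2): no causal predecessors; +1 on W2 → (0, 0, 1, 0)
VC(e6, invoked at 9): no causal predecessors; +1 on W0 → (1, 0, 0, 0)
invoked at 1, e1 merges VC(e2)=(0, 0, 1, 0) and bumps W3's slot → (0, 0, 1, 1)
invoked at 13, e8 merges VC(e6)=(1, 0, 0, 0) and bumps W0's slot → (2, 0, 0, 0)
invoked at 4, e3 merges VC(e1)=(0, 0, 1, 1) and bumps W3's slot → (0, 0, 1, 2)
invoked at 6, e4 merges VC(e3)=(0, 0, 1, 2) and bumps W3's slot → (0, 0, 1, 3)
invoked at 8, e5 merges VC(e2)=(0, 0, 1, 0), VC(e3)=(0, 0, 1, 2) and bumps W2's slot → (0, 0, 2, 2)
invoked at 14, e9 merges VC(e4)=(0, 0, 1, 3) and bumps W1's slot → (0, 1, 1, 3)
invoked at 12, e7 merges VC(e4)=(0, 0, 1, 3), VC(e6)=(1, 0, 0, 0) and bumps W3's slot → (1, 0, 1, 4)
target: VC(e3) = (0, 0, 1, 2)

(0, 0, 1, 2)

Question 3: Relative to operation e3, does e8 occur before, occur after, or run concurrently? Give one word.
e8 spans [13,18], e3 spans [4,5]
resp(e3)=5 < inv(e8)=13

after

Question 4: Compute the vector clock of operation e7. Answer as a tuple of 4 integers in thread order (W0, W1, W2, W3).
no predecessors for e2 (invoked 2): W2 increments from zero → (0, 0, 1, 0)
no predecessors for e6 (invoked 9): W0 increments from zero → (1, 0, 0, 0)
from VC(e2)=(0, 0, 1, 0), e1 (invoked 1) maxes components and bumps W3 → (0, 0, 1, 1)
from VC(e6)=(1, 0, 0, 0), e8 (invoked 13) maxes components and bumps W0 → (2, 0, 0, 0)
from VC(e1)=(0, 0, 1, 1), e3 (invoked 4) maxes components and bumps W3 → (0, 0, 1, 2)
from VC(e3)=(0, 0, 1, 2), e4 (invoked 6) maxes components and bumps W3 → (0, 0, 1, 3)
from VC(e2)=(0, 0, 1, 0), VC(e3)=(0, 0, 1, 2), e5 (invoked 8) maxes components and bumps W2 → (0, 0, 2, 2)
from VC(e4)=(0, 0, 1, 3), e9 (invoked 14) maxes components and bumps W1 → (0, 1, 1, 3)
from VC(e4)=(0, 0, 1, 3), VC(e6)=(1, 0, 0, 0), e7 (invoked 12) maxes components and bumps W3 → (1, 0, 1, 4)
target: VC(e7) = (1, 0, 1, 4)

(1, 0, 1, 4)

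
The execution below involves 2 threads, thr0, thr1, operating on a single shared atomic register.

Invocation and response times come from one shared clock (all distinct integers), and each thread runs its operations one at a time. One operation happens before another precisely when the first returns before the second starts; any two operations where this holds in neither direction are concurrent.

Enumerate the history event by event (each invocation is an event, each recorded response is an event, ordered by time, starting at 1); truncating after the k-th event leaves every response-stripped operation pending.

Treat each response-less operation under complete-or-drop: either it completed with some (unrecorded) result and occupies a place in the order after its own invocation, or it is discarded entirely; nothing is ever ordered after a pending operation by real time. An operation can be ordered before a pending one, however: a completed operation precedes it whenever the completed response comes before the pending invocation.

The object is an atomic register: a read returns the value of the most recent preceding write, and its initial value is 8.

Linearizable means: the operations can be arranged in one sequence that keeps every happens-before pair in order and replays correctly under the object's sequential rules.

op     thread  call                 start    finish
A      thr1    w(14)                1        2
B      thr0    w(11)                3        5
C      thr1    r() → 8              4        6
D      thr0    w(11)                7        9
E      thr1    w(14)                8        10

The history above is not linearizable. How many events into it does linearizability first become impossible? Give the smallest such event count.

6

events 1..5 are still linearizable — one witness is A, B:
after step 1 (A w(14)): value 14
after step 2 (B w(11)): value 11
once event 6 joins (C's response, time 6), exhaustive search finds no witness
take A, B, C: step 3 already fails, because C r() → 8 cannot occur there
take A, C, B: step 2 already fails, because C r() → 8 cannot occur there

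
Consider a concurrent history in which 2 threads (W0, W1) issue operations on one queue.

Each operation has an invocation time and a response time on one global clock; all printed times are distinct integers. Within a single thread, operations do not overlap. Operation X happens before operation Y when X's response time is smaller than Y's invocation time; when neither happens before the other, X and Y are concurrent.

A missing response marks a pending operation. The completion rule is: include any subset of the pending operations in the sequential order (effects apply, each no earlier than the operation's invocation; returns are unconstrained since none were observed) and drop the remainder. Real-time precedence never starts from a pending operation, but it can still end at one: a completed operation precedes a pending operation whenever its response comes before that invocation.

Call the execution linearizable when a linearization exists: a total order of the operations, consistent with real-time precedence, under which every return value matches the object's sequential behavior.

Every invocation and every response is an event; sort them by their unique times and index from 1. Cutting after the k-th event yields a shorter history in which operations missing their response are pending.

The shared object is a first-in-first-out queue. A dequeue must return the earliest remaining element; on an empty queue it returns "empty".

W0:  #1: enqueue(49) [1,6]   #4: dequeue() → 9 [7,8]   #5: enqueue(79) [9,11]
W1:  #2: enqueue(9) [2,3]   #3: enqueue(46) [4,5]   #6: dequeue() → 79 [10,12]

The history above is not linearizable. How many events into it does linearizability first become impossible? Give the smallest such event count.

12

events 1..11 are linearizable, e.g. via #2, #1, #3, #4, #5:
step 1: #2 enqueue(9) — queue <9>
step 2: #1 enqueue(49) — queue <9,49>
step 3: #3 enqueue(46) — queue <9,49,46>
step 4: #4 dequeue() → 9 — queue <49,46>
step 5: #5 enqueue(79) — queue <49,46,79>
at event 12 (#6's time-12 response) nothing linearizes any more
sample order #1, #2, #3, #4, #5, #6 stalls at step 4 — #4 dequeue() → 9 has no legal effect
sample order #1, #2, #3, #4, #6, #5 stalls at step 4 — #4 dequeue() → 9 has no legal effect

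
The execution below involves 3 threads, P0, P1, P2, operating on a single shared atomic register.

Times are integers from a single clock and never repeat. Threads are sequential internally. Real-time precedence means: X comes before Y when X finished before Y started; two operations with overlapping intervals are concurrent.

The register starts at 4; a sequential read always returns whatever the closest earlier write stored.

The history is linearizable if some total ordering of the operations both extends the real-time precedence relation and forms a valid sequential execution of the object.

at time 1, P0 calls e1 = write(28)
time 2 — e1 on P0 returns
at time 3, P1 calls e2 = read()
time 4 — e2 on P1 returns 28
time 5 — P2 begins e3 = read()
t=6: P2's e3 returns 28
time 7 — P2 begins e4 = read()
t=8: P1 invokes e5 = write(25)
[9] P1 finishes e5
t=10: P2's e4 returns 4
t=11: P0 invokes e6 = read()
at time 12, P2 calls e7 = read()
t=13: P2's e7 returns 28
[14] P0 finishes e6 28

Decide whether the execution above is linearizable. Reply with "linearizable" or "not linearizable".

cut after 9 events: linearizable; cut after 10 events (e4 responds, time 10): not linearizable
5 completed operations, 2 real-time-consistent orders — every atomic register replay fails
e.g. e1, e2, e3, e4, e5: illegal at step 4, since e4 read() → 4 cannot apply there
e.g. e1, e2, e3, e5, e4: illegal at step 5, since e4 read() → 4 cannot apply there

not linearizable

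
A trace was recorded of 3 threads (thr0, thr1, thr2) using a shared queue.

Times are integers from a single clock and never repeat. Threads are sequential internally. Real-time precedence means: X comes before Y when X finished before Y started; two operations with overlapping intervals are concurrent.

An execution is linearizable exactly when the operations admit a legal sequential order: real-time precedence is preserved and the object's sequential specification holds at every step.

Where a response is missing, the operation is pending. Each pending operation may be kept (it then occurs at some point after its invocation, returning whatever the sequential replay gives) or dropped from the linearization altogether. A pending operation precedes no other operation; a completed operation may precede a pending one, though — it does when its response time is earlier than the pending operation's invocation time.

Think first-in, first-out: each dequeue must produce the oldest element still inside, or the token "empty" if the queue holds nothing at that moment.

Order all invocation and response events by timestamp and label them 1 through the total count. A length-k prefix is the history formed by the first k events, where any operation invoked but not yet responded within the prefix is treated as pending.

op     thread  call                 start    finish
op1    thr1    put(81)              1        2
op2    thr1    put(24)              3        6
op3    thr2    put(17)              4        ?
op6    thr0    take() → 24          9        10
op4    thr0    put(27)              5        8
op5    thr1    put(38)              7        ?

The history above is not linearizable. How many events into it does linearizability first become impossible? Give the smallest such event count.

10

a valid linearization of events 1..9 exists, for instance op1, op2, op3, op4:
after step 1 (op1 put(81)): queue <81>
after step 2 (op2 put(24)): queue <81,24>
after step 3 (op3 put(17) (pending, included)): queue <81,24,17>
after step 4 (op4 put(27)): queue <81,24,17,27>
once event 10 joins (op6's response, time 10), exhaustive search finds no witness
no escape via the 2 pending operations (op3, op5): every completion choice fails
e.g. op1, op2, op4, op6 (pending dropped): illegal at step 4, since op6 take() → 24 cannot apply there
e.g. op1, op4, op2, op6 (pending dropped): illegal at step 4, since op6 take() → 24 cannot apply there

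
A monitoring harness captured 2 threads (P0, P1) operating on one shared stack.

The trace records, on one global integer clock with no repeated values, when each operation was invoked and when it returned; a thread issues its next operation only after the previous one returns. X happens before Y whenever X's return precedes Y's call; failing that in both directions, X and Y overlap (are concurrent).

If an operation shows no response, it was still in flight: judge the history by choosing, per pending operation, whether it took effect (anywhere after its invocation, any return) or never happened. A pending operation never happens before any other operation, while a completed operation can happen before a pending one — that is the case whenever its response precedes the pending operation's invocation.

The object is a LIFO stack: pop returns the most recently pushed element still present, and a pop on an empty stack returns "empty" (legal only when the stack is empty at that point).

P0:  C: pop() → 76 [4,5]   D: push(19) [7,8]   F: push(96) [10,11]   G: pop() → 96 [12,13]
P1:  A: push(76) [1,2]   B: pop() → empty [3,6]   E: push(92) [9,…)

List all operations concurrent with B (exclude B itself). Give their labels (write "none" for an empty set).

concurrent with B ([3,6]): every op whose interval crosses 3..6
A [1,2]: before
C [4,5]: concurrent
D [7,8]: after
E [9,…): after
F [10,11]: after
G [12,13]: after

C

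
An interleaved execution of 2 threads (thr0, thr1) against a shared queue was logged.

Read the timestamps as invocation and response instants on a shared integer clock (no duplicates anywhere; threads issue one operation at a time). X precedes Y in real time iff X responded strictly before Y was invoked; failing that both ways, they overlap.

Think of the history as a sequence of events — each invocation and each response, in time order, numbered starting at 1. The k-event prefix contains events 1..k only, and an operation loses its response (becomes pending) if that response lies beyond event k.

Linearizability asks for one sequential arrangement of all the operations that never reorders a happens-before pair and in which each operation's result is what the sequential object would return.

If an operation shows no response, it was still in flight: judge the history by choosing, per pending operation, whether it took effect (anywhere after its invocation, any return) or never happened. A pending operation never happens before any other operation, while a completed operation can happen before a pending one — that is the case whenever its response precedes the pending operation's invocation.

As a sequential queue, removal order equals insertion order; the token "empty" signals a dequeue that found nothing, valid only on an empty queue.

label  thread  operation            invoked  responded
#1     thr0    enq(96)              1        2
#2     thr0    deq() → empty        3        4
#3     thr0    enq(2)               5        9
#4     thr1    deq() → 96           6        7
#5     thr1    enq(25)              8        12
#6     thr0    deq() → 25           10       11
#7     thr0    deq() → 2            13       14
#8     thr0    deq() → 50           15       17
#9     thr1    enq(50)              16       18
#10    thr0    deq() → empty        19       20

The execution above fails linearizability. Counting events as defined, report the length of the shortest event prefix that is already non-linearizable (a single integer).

4

events 1..3 are still linearizable — one witness is #1:
1. #1 enq(96), leaving queue <96>
include event 4 — #2 responding at 4 — and every candidate order breaks
take #1, #2: step 2 already fails, because #2 deq() → empty cannot occur there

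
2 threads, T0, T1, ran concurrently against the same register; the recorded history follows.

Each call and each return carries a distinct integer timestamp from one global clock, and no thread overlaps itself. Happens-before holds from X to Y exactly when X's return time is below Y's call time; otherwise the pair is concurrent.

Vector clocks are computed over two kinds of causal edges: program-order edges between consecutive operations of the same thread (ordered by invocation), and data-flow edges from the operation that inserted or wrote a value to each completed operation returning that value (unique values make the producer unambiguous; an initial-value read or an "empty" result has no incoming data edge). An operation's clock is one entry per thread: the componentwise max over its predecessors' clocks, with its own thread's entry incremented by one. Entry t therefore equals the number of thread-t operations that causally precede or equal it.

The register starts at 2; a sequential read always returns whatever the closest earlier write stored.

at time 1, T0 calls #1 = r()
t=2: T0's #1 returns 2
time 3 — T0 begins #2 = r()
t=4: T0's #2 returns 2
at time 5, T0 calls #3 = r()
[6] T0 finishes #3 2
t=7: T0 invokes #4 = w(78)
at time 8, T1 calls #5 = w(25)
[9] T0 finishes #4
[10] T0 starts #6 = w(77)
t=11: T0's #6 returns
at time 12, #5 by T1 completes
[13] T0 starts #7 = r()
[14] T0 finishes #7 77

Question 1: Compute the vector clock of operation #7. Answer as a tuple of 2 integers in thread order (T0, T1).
(6, 0)

#5 (invocation 8): nothing precedes it; T1's component alone gives (0, 1)
#1 (invocation 1): nothing precedes it; T0's component alone gives (1, 0)
#2, invoked 3, takes VC(#1)=(1, 0) under max, adds 1 for T0 → (2, 0)
#3, invoked 5, takes VC(#2)=(2, 0) under max, adds 1 for T0 → (3, 0)
#4, invoked 7, takes VC(#3)=(3, 0) under max, adds 1 for T0 → (4, 0)
#6, invoked 10, takes VC(#4)=(4, 0) under max, adds 1 for T0 → (5, 0)
#7, invoked 13, takes VC(#6)=(5, 0) under max, adds 1 for T0 → (6, 0)
target: VC(#7) = (6, 0)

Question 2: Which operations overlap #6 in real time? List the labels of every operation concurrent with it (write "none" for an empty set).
#5

overlap test against #6 [10,11]: concurrent iff the interval meets 10..11
#1 [1,2]: before
#2 [3,4]: before
#3 [5,6]: before
#4 [7,9]: before
#5 [8,12]: concurrent
#7 [13,14]: after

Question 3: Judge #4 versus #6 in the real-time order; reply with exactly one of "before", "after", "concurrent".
before

#4 spans [7,9], #6 spans [10,11]
resp(#4)=9 < inv(#6)=10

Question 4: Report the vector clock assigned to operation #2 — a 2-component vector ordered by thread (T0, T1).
(2, 0)

invoked at 8, #5 has no predecessors; its own T1 bump gives (0, 1)
invoked at 1, #1 has no predecessors; its own T0 bump gives (1, 0)
#2 (invocation 3): componentwise max over VC(#1)=(1, 0), +1 at T0, giving (2, 0)
#3 (invocation 5): componentwise max over VC(#2)=(2, 0), +1 at T0, giving (3, 0)
#4 (invocation 7): componentwise max over VC(#3)=(3, 0), +1 at T0, giving (4, 0)
#6 (invocation 10): componentwise max over VC(#4)=(4, 0), +1 at T0, giving (5, 0)
#7 (invocation 13): componentwise max over VC(#6)=(5, 0), +1 at T0, giving (6, 0)
target: VC(#2) = (2, 0)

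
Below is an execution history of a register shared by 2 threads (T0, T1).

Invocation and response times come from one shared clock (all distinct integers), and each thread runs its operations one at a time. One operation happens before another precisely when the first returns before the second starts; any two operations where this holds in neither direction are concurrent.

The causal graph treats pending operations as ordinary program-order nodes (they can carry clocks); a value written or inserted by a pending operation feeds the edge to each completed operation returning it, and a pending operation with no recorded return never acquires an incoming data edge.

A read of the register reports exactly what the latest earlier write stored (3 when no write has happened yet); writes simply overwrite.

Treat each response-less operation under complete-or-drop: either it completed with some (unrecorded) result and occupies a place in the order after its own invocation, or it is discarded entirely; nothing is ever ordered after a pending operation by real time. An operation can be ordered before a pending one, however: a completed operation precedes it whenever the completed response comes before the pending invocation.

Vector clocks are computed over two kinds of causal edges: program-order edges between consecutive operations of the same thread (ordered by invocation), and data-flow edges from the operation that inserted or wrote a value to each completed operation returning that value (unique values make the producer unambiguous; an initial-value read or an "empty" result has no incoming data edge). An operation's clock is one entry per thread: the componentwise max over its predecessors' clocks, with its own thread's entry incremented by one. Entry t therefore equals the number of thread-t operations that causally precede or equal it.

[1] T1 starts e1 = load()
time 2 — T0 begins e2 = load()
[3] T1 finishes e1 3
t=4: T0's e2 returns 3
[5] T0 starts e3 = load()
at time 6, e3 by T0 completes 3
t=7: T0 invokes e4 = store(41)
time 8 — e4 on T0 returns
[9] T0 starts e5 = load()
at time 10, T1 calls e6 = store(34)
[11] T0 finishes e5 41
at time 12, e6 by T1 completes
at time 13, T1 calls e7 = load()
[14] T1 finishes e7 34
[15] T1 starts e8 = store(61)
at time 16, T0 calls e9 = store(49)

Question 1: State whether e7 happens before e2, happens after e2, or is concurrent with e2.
after

e7 spans [13,14], e2 spans [2,4]
resp(e2)=4 < inv(e7)=13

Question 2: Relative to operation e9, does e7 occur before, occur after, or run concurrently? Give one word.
before

e7 spans [13,14], e9 spans [16,…)
resp(e7)=14 < inv(e9)=16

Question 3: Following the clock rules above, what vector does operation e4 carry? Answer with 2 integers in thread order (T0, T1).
(3, 0)

e1, invoked 1, has no incoming edges; only T1's bump applies → (0, 1)
e2, invoked 2, has no incoming edges; only T0's bump applies → (1, 0)
invoked at 10, e6 merges VC(e1)=(0, 1) and bumps T1's slot → (0, 2)
invoked at 5, e3 merges VC(e2)=(1, 0) and bumps T0's slot → (2, 0)
invoked at 13, e7 merges VC(e6)=(0, 2) and bumps T1's slot → (0, 3)
invoked at 7, e4 merges VC(e3)=(2, 0) and bumps T0's slot → (3, 0)
invoked at 15, e8 merges VC(e7)=(0, 3) and bumps T1's slot → (0, 4)
invoked at 9, e5 merges VC(e4)=(3, 0) and bumps T0's slot → (4, 0)
invoked at 16, e9 merges VC(e5)=(4, 0) and bumps T0's slot → (5, 0)
target: VC(e4) = (3, 0)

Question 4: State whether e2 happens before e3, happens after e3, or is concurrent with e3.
before

e2 spans [2,4], e3 spans [5,6]
resp(e2)=4 < inv(e3)=5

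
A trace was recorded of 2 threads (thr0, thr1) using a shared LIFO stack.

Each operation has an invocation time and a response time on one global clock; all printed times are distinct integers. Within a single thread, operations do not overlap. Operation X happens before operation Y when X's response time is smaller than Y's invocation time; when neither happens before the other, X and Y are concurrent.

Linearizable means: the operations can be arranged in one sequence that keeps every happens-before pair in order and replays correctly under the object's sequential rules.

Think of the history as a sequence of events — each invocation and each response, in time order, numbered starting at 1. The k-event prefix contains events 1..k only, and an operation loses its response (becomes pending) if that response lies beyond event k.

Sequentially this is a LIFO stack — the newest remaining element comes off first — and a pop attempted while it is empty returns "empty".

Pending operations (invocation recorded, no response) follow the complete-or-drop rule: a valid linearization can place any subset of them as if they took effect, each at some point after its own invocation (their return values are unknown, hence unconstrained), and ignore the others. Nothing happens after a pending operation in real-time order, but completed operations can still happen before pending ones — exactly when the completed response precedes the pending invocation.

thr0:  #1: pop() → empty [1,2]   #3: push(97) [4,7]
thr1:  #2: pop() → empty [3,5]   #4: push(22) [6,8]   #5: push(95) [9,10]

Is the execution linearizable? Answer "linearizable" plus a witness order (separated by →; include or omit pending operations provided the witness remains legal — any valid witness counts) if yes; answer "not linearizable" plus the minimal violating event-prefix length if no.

linearizable — witness: #1 → #2 → #3 → #4 → #5

after step 1 (#1 pop() → empty): stack <>
after step 2 (#2 pop() → empty): stack <>
after step 3 (#3 push(97)): stack <97>
after step 4 (#4 push(22)): stack <97,22>
after step 5 (#5 push(95)): stack <97,22,95>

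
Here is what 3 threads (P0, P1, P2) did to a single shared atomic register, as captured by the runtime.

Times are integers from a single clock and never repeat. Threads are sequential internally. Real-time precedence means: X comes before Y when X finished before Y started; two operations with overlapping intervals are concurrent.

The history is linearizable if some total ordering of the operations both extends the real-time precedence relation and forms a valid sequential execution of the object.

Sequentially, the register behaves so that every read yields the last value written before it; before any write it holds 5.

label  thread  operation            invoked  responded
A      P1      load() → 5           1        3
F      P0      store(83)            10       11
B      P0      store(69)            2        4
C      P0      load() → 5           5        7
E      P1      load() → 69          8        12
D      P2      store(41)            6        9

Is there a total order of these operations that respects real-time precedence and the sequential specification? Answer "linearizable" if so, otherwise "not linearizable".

not linearizable

events 1..6 are fine; event 7 — the response of C at time 7 — makes the prefix non-linearizable
every one of the 2 real-time-consistent orders over 3 completed atomic register ops fails the sequential spec
include/drop combinations of the 1 pending operation (D) were all tried; none helps
sample order A, B, C (pending dropped) stalls at step 3 — C load() → 5 has no legal effect
sample order B, A, C (pending dropped) stalls at step 2 — A load() → 5 has no legal effect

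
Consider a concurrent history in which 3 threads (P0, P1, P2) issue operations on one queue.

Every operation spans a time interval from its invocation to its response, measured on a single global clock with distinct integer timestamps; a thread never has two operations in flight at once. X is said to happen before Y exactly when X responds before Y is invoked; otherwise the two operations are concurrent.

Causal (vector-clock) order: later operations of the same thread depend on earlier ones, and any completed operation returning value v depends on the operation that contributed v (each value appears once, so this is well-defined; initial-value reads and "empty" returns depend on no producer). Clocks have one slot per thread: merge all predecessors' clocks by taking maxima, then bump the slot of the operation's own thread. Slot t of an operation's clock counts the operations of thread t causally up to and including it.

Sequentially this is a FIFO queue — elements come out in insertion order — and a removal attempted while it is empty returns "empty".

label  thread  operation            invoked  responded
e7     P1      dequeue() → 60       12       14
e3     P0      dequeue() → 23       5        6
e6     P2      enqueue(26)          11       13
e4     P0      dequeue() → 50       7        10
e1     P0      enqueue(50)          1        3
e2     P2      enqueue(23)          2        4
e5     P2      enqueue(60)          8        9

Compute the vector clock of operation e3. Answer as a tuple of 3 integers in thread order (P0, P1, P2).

(2, 0, 1)

e2, invoked 2, has no incoming edges; only P2's bump applies → (0, 0, 1)
e1, invoked 1, has no incoming edges; only P0's bump applies → (1, 0, 0)
e5 (invocation 8): componentwise max over VC(e2)=(0, 0, 1), +1 at P2, giving (0, 0, 2)
e6 (invocation 11): componentwise max over VC(e5)=(0, 0, 2), +1 at P2, giving (0, 0, 3)
e7 (invocation 12): componentwise max over VC(e5)=(0, 0, 2), +1 at P1, giving (0, 1, 2)
e3 (invocation 5): componentwise max over VC(e1)=(1, 0, 0), VC(e2)=(0, 0, 1), +1 at P0, giving (2, 0, 1)
e4 (invocation 7): componentwise max over VC(e1)=(1, 0, 0), VC(e3)=(2, 0, 1), +1 at P0, giving (3, 0, 1)
target: VC(e3) = (2, 0, 1)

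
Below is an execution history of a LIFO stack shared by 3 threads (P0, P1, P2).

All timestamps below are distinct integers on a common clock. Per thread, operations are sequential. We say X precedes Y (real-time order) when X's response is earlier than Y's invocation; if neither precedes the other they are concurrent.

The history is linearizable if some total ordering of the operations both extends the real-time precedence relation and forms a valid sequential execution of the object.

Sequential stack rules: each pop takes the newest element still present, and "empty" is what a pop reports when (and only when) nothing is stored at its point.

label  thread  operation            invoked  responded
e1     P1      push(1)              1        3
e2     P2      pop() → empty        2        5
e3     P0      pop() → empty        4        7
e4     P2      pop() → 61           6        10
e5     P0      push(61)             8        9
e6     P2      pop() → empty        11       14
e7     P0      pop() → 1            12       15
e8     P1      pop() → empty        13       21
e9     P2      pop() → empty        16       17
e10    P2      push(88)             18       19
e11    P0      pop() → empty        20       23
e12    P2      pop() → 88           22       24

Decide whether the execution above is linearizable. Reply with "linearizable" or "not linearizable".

not linearizable

cut after 9 events: linearizable; cut after 10 events (e4 responds, time 10): not linearizable
checked exhaustively: 8 real-time-consistent orders of 5 completed operations, zero legal LIFO stack replays
e.g. e1, e2, e3, e4, e5: illegal at step 2, since e2 pop() → empty cannot apply there
e.g. e1, e2, e3, e5, e4: illegal at step 2, since e2 pop() → empty cannot apply there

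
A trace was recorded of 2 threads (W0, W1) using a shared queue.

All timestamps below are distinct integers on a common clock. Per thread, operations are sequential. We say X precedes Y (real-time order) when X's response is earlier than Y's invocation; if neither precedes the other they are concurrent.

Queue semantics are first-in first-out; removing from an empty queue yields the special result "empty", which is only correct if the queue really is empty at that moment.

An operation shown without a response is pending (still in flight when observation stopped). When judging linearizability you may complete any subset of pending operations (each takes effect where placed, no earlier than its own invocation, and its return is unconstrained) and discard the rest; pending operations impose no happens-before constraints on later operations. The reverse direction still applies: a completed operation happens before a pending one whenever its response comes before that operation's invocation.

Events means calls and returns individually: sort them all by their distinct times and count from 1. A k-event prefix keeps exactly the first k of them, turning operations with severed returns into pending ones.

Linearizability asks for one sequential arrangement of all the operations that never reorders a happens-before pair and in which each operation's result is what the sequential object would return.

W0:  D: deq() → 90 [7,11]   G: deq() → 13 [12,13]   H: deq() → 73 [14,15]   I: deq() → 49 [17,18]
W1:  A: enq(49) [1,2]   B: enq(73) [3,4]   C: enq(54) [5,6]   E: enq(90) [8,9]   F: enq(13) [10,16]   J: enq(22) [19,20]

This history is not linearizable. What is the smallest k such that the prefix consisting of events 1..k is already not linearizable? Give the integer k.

11

one valid order for events 1..10 is A, B, C, D, E:
1. A enq(49), leaving queue <49>
2. B enq(73), leaving queue <49,73>
3. C enq(54), leaving queue <49,73,54>
4. D deq() (pending, included), leaving queue <73,54>
5. E enq(90), leaving queue <73,54,90>
with event 11 included (D responding at time 11), all real-time-consistent orders fail
completion choices over the 1 pending operation (F) were checked; none helps
one such order, A, B, C, D, E (pending dropped), breaks at step 4 where D deq() → 90 is illegal
one such order, A, B, C, E, D (pending dropped), breaks at step 5 where D deq() → 90 is illegal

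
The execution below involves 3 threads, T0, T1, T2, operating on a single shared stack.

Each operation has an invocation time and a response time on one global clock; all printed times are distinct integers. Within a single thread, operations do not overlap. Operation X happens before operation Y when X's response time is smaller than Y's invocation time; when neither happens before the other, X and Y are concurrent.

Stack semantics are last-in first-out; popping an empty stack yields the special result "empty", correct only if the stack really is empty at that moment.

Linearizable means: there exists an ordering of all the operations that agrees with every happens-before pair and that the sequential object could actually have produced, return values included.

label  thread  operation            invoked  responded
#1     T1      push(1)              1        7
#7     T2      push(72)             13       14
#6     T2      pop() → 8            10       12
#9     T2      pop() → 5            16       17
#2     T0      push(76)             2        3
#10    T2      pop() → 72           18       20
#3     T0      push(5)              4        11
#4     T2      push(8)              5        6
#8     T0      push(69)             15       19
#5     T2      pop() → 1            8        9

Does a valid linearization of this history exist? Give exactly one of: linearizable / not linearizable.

cut after 16 events: linearizable; cut after 17 events (#9 responds, time 17): not linearizable
14 orders of the 8 completed stack ops respect real time; none is legal
no escape via the 1 pending operation (#8): every completion choice fails
for example #1, #2, #3, #4, #5, #6, #7, #9 (pending dropped) fails at step 5: #5 pop() → 1 is not legal there
for example #1, #2, #4, #3, #5, #6, #7, #9 (pending dropped) fails at step 5: #5 pop() → 1 is not legal there

not linearizable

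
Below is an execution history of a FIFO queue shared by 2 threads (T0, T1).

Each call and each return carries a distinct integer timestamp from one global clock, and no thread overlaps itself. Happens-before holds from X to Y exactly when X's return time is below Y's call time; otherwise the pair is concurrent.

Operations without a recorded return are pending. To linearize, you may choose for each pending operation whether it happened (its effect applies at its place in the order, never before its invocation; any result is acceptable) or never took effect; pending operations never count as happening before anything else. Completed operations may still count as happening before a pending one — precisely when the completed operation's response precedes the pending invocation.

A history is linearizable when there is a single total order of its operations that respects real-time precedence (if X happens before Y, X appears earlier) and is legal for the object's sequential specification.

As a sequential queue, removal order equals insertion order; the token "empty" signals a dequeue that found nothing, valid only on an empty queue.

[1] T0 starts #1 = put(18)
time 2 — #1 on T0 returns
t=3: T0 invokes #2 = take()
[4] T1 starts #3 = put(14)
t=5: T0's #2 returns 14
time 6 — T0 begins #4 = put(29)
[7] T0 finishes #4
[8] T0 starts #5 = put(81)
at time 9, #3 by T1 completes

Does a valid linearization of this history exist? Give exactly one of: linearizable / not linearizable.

not linearizable

already the first 5 events (up to #2's response at time 5) admit no linearization; the first 4 still do
the completed operations (2 total) allow one real-time order; the FIFO queue replay rejects it
no escape via the 1 pending operation (#3): every completion choice fails
one such order, #1, #2 (pending dropped), breaks at step 2 where #2 take() → 14 is illegal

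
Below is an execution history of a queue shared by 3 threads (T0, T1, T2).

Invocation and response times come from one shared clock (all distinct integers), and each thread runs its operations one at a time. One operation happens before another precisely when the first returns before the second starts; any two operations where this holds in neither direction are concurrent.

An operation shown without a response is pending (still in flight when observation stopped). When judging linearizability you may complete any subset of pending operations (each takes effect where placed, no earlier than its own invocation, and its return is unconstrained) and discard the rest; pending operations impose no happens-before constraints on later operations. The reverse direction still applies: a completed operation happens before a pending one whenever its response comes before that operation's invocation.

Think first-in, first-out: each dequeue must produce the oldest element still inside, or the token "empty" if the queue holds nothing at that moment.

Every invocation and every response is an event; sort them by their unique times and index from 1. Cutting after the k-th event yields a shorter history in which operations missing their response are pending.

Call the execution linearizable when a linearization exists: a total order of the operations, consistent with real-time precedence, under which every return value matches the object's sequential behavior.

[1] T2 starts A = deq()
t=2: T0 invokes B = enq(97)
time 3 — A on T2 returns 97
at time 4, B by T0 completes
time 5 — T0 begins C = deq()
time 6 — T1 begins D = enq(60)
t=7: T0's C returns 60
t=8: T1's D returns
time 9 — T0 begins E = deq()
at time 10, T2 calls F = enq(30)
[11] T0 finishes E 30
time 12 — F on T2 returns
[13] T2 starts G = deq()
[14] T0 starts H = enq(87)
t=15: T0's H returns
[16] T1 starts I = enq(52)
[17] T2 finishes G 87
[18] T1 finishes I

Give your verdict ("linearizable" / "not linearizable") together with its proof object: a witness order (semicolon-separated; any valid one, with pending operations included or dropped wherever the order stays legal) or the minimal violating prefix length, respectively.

1. B enq(97), leaving queue <97>
2. A deq() → 97, leaving queue <>
3. D enq(60), leaving queue <60>
4. C deq() → 60, leaving queue <>
5. F enq(30), leaving queue <30>
6. E deq() → 30, leaving queue <>
7. H enq(87), leaving queue <87>
8. G deq() → 87, leaving queue <>
9. I enq(52), leaving queue <52>

linearizable — witness: B; A; D; C; F; E; H; G; I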